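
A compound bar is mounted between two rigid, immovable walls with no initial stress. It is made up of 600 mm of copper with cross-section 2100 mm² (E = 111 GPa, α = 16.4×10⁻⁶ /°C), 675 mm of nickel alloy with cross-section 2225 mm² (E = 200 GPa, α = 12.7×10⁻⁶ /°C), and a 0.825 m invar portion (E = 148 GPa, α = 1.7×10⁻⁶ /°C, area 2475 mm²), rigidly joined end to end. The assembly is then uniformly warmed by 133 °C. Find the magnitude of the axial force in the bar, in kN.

Free thermal expansion of the whole bar: Σ αᵢΔT Lᵢ = 16.4×10⁻⁶×133×600 + 12.7×10⁻⁶×133×675 + 1.7×10⁻⁶×133×825 = 2.635 mm.
The rigid supports impose zero overall length change; the single axial force P common to all segments must satisfy P Σ Lᵢ/(AᵢEᵢ) = δ_free.
The series flexibility is Σ Lᵢ/(AᵢEᵢ) = 600/(2100×111×10³) + 675/(2225×200×10³) + 825/(2475×148×10³) = 6.343×10⁻⁶ mm/N.
P = 2.635 / 6.343×10⁻⁶ = 415500 N = 415.5 kN, compressive.

P ≈ 415 kN (compressive)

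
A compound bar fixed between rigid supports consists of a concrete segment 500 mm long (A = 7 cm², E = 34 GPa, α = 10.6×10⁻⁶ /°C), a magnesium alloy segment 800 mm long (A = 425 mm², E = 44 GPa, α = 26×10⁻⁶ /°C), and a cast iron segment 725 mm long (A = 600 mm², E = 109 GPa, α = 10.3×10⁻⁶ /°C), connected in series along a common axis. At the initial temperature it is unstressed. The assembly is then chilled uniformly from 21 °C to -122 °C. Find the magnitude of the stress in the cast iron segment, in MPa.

σ ≈ 107 MPa (tensile)

If the supports were absent, the total length change would be Σ αᵢΔT Lᵢ = 10.6×10⁻⁶×143×500 + 26×10⁻⁶×143×800 + 10.3×10⁻⁶×143×725 = 4.8 mm.
The walls prevent any net length change, so an axial force P (same in every segment) develops. Compatibility: P · Σ Lᵢ/(AᵢEᵢ) = δ_free.
Σ Lᵢ/(AᵢEᵢ) = 500/(700×34×10³) + 800/(425×44×10³) + 725/(600×109×10³) = 7.487×10⁻⁵ mm/N.
P = 4.8 / 7.487×10⁻⁵ = 64110 N = 64.11 kN, tensile.
σ_{cast iron} = P / A = 64110 / 600 = 106.8 MPa.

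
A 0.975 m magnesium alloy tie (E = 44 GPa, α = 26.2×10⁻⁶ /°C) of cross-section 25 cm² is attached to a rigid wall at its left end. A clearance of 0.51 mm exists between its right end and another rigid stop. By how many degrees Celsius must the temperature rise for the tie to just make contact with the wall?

Contact occurs when the free expansion equals the gap: αΔT L = 0.51 mm.
ΔT = 0.51 / (26.2×10⁻⁶ × 975) = 19.96 °C.

ΔT ≈ 20 °C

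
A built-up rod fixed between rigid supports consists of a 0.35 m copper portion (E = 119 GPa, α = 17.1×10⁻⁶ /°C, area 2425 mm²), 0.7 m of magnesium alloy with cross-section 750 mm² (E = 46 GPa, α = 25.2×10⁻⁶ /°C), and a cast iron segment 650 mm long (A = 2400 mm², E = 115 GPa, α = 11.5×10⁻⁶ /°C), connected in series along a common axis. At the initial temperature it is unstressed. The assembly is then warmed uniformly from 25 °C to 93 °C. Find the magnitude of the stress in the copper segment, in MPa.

With the walls removed the bar would change length by δ_free = Σ αᵢΔT Lᵢ = 17.1×10⁻⁶×68×350 + 25.2×10⁻⁶×68×700 + 11.5×10⁻⁶×68×650 = 2.115 mm.
The walls prevent any net length change, so an axial force P (same in every segment) develops. Compatibility: P · Σ Lᵢ/(AᵢEᵢ) = δ_free.
Σ Lᵢ/(AᵢEᵢ) = 350/(2425×119×10³) + 700/(750×46×10³) + 650/(2400×115×10³) = 2.386×10⁻⁵ mm/N.
P = 2.115 / 2.386×10⁻⁵ = 88640 N = 88.64 kN, compressive.
σ_{copper} = P / A = 88640 / 2425 = 36.55 MPa.

σ ≈ 36.6 MPa (compressive)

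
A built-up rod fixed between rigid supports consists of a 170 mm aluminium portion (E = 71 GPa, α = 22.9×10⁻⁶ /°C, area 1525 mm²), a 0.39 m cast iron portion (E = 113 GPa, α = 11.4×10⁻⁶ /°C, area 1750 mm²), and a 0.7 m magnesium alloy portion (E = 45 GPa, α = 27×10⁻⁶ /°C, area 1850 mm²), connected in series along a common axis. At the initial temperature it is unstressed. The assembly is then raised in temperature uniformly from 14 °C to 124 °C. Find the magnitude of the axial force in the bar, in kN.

P ≈ 251 kN (compressive)

With the walls removed the bar would change length by δ_free = Σ αᵢΔT Lᵢ = 22.9×10⁻⁶×110×170 + 11.4×10⁻⁶×110×390 + 27×10⁻⁶×110×700 = 2.996 mm.
Since the ends are fixed, an axial force P builds up, equal in every segment, with P · Σ Lᵢ/(AᵢEᵢ) = δ_free.
Σ Lᵢ/(AᵢEᵢ) = 170/(1525×71×10³) + 390/(1750×113×10³) + 700/(1850×45×10³) = 1.195×10⁻⁵ mm/N.
Hence P = δ_free / Σ(L/AE) = 2.996/1.195×10⁻⁵ = 250.7 kN (compressive).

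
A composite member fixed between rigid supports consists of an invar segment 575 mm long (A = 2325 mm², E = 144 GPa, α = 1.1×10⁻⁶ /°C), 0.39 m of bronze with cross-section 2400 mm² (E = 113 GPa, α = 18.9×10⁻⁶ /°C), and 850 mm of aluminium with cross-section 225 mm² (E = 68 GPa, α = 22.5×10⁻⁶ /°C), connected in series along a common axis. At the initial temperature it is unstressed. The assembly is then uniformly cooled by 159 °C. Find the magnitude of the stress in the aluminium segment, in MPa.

If the supports were absent, the total length change would be Σ αᵢΔT Lᵢ = 1.1×10⁻⁶×159×575 + 18.9×10⁻⁶×159×390 + 22.5×10⁻⁶×159×850 = 4.313 mm.
Since the ends are fixed, an axial force P builds up, equal in every segment, with P · Σ Lᵢ/(AᵢEᵢ) = δ_free.
Σ Lᵢ/(AᵢEᵢ) = 575/(2325×144×10³) + 390/(2400×113×10³) + 850/(225×68×10³) = 5.871×10⁻⁵ mm/N.
P = 4.313 / 5.871×10⁻⁵ = 73470 N = 73.47 kN, tensile.
σ_{aluminium} = P / A = 73470 / 225 = 326.5 MPa.

σ ≈ 327 MPa (tensile)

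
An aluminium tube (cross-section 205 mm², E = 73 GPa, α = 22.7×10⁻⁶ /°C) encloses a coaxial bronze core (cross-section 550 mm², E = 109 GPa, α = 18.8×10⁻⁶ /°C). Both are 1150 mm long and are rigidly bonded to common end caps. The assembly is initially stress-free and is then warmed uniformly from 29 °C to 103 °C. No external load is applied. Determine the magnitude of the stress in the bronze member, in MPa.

σ ≈ 6.28 MPa (tensile)

The aluminium has the larger α, so on heating it would change length more than the bronze if both were free. The rigid plates force a common final length, so the aluminium is put into compression and the bronze into tension, with equal and opposite forces P (no external load).
Equating the net (thermal + elastic) strains gives |α₁ − α₂|·ΔT = P·[1/(A₁E₁) + 1/(A₂E₂)].
|α₁ − α₂|·ΔT = 3.9×10⁻⁶ × 74 = 0.0002886.
1/(A₁E₁) + 1/(A₂E₂) = 1/(205×73×10³) + 1/(550×109×10³) = 8.35×10⁻⁸ N⁻¹.
P = 0.0002886 / 8.35×10⁻⁸ = 3456 N = 3.456 kN.
σ_{bronze} = P/A₂ = 3456/550 = 6.284 MPa, tensile.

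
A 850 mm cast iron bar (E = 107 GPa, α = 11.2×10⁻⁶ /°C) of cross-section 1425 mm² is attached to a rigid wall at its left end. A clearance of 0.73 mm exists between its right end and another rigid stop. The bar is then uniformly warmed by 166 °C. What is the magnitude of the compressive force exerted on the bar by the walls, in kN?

Unrestrained expansion: δ_free = αΔT L = 11.2×10⁻⁶ × 166 × 850 = 1.58 mm.
The gap closes (δ_free > 0.73 mm) and the wall then resists a further 1.58 − 0.73 = 0.8503 mm of expansion.
That suppressed elongation corresponds to σ = E·Δ/L = 107×10³ × 0.8503/850 = 107 MPa.
Force on the wall = σA = 107 × 1425 mm² = 152.5 kN.

P ≈ 153 kN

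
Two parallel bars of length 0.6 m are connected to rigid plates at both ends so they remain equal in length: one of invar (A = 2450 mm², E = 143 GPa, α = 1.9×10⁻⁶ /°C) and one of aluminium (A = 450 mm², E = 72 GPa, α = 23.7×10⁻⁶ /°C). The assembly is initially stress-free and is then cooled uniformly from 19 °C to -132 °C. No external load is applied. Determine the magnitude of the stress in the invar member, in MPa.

σ ≈ 39.8 MPa (compressive)

The aluminium has the larger α, so on cooling it would change length more than the invar if both were free. The rigid plates force a common final length, so the aluminium is put into tension and the invar into compression, with equal and opposite forces P (no external load).
Compatibility of the two members (thermal + elastic change equal): (α₁ − α₂)ΔT = P·[1/(A₁E₁) + 1/(A₂E₂)].
|α₁ − α₂|·ΔT = 21.8×10⁻⁶ × 151 = 0.003292.
1/(A₁E₁) + 1/(A₂E₂) = 1/(2450×143×10³) + 1/(450×72×10³) = 3.372×10⁻⁸ N⁻¹.
P = 0.003292 / 3.372×10⁻⁸ = 97630 N = 97.63 kN.
σ_{invar} = P/A₁ = 97630/2450 = 39.85 MPa, compressive.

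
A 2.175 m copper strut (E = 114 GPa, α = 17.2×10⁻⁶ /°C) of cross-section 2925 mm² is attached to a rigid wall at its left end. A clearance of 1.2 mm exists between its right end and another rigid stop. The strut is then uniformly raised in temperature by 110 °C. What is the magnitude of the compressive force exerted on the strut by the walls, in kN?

Unrestrained expansion: δ_free = αΔT L = 17.2×10⁻⁶ × 110 × 2175 = 4.115 mm.
The gap closes (δ_free > 1.2 mm) and the wall then resists a further 4.115 − 1.2 = 2.915 mm of expansion.
So σ = E(δ_free − g)/L = 114×10³ × 2.915/2175 = 152.8 MPa.
Force on the wall = σA = 152.8 × 2925 mm² = 446.9 kN.

P ≈ 447 kN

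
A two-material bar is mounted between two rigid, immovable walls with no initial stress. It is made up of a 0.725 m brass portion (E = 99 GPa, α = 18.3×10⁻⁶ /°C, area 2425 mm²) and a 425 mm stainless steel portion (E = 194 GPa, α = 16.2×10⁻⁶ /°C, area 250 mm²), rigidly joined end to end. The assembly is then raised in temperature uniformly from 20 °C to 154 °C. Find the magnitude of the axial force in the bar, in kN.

P ≈ 229 kN (compressive)

With the walls removed the bar would change length by δ_free = Σ αᵢΔT Lᵢ = 18.3×10⁻⁶×134×725 + 16.2×10⁻⁶×134×425 = 2.7 mm.
The walls prevent any net length change, so an axial force P (same in every segment) develops. Compatibility: P · Σ Lᵢ/(AᵢEᵢ) = δ_free.
The series flexibility is Σ Lᵢ/(AᵢEᵢ) = 725/(2425×99×10³) + 425/(250×194×10³) = 1.178×10⁻⁵ mm/N.
So P = 2.7 / 1.178×10⁻⁵ = 229.2 kN, compressive.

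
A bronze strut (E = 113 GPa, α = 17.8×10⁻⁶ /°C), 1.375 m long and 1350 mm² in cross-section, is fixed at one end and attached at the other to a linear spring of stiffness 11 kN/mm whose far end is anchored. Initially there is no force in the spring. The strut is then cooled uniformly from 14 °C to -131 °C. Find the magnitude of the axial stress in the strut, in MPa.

The unrestrained thermal change is αΔT L = 17.8×10⁻⁶ × 145 × 1375 = 3.549 mm.
With a force P in the spring, the elastic change of the strut is PL/(AE) and that of the spring is P/k; compatibility requires their sum to equal δ_free.
So P = δ_free / [L/(AE) + 1/k] = 3.549 / [ 1375/(1350×113×10³) + 1/(11×10³) ].
P = 3.549 / 9.992×10⁻⁵ = 35520 N.
σ = P/A = 35520/1350 = 26.31 MPa.

σ ≈ 26.3 MPa (tensile)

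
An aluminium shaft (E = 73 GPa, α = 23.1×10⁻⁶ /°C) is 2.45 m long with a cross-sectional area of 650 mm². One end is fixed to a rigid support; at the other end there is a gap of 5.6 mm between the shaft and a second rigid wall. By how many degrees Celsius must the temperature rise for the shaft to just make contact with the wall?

The gap closes when αΔT L = 5.6 mm, since the shaft is still unstressed at that instant.
ΔT = 5.6 / (23.1×10⁻⁶ × 2450) = 98.95 °C.

ΔT ≈ 98.9 °C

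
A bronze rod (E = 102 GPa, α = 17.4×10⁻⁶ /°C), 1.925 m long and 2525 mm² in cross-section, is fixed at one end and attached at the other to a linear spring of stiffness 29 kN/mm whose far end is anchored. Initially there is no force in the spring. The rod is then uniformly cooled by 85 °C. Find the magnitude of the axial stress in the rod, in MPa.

σ ≈ 26.9 MPa (tensile)

Free thermal contraction: δ_free = αΔT L = 17.4×10⁻⁶ × 85 × 1925 = 2.847 mm.
With a force P in the spring, the elastic change of the rod is PL/(AE) and that of the spring is P/k; compatibility requires their sum to equal δ_free.
P [ L/(AE) + 1/k ] = δ_free → P [ 1925/(2525×102×10³) + 1/(29×10³) ] = 2.847.
P = 2.847 / 4.196×10⁻⁵ = 67860 N.
σ = P/A = 67860/2525 = 26.87 MPa.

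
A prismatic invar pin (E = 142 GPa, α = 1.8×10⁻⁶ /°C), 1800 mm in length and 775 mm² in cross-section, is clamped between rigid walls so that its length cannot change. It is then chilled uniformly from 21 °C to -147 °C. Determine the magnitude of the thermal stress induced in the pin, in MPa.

σ ≈ 42.9 MPa (tensile)

Because both ends are immovable the net strain is zero, and the suppressed thermal strain is αΔT = 1.8×10⁻⁶ × 168 = 302.4×10⁻⁶.
Hence σ = E·αΔT = 142×10³ × 302.4×10⁻⁶ = 42.94 MPa, tensile.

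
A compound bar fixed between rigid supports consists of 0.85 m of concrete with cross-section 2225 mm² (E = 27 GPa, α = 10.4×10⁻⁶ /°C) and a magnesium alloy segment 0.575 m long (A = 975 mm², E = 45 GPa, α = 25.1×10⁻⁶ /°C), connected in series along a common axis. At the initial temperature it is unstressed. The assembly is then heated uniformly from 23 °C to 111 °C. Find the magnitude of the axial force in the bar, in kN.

If the supports were absent, the total length change would be Σ αᵢΔT Lᵢ = 10.4×10⁻⁶×88×850 + 25.1×10⁻⁶×88×575 = 2.048 mm.
Since the ends are fixed, an axial force P builds up, equal in every segment, with P · Σ Lᵢ/(AᵢEᵢ) = δ_free.
Σ Lᵢ/(AᵢEᵢ) = 850/(2225×27×10³) + 575/(975×45×10³) = 2.725×10⁻⁵ mm/N.
Hence P = δ_free / Σ(L/AE) = 2.048/2.725×10⁻⁵ = 75.14 kN (compressive).

P ≈ 75.1 kN (compressive)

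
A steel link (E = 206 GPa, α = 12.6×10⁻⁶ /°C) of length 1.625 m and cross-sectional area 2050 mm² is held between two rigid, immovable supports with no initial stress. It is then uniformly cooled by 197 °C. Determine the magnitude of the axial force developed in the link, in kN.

The ends cannot move, so σ = EαΔT = 206×10³ × 12.6×10⁻⁶ × 197 = 511.3 MPa.
Axial force P = σA = 511.3 × 2050 = 1.048×10⁶ N = 1048 kN, tensile.

P ≈ 1050 kN (tensile)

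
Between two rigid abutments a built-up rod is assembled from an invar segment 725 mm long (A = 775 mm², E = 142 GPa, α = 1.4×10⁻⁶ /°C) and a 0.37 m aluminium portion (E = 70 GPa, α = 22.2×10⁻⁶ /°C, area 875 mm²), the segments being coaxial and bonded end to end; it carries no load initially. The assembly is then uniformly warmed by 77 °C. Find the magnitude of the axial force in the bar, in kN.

Free thermal expansion of the whole bar: Σ αᵢΔT Lᵢ = 1.4×10⁻⁶×77×725 + 22.2×10⁻⁶×77×370 = 0.7106 mm.
The walls prevent any net length change, so an axial force P (same in every segment) develops. Compatibility: P · Σ Lᵢ/(AᵢEᵢ) = δ_free.
The series flexibility is Σ Lᵢ/(AᵢEᵢ) = 725/(775×142×10³) + 370/(875×70×10³) = 1.263×10⁻⁵ mm/N.
So P = 0.7106 / 1.263×10⁻⁵ = 56.27 kN, compressive.

P ≈ 56.3 kN (compressive)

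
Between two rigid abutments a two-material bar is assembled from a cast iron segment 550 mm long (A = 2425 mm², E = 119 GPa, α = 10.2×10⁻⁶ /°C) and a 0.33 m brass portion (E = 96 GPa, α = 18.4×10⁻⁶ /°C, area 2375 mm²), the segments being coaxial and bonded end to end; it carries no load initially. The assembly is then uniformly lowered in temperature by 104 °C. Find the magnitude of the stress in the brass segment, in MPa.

σ ≈ 153 MPa (tensile)

If the supports were absent, the total length change would be Σ αᵢΔT Lᵢ = 10.2×10⁻⁶×104×550 + 18.4×10⁻⁶×104×330 = 1.215 mm.
The walls prevent any net length change, so an axial force P (same in every segment) develops. Compatibility: P · Σ Lᵢ/(AᵢEᵢ) = δ_free.
Σ Lᵢ/(AᵢEᵢ) = 550/(2425×119×10³) + 330/(2375×96×10³) = 3.353×10⁻⁶ mm/N.
P = 1.215 / 3.353×10⁻⁶ = 362300 N = 362.3 kN, tensile.
σ_{brass} = P / A = 362300 / 2375 = 152.6 MPa.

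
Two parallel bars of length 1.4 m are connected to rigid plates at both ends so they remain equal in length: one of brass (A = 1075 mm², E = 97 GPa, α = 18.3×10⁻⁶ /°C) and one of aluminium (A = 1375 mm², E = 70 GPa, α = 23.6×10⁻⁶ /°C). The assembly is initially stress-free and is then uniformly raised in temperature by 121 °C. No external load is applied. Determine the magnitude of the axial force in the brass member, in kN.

Equilibrium of a rigid end plate with no external load gives equal and opposite internal forces ±P in the two members. Since α_{aluminium} > α_{brass}, heating drives the aluminium into compression and the brass into tension.
Compatibility of the two members (thermal + elastic change equal): (α₁ − α₂)ΔT = P·[1/(A₁E₁) + 1/(A₂E₂)].
|α₁ − α₂|·ΔT = 5.3×10⁻⁶ × 121 = 0.0006413.
1/(A₁E₁) + 1/(A₂E₂) = 1/(1075×97×10³) + 1/(1375×70×10³) = 1.998×10⁻⁸ N⁻¹.
So P = 0.0006413 / 1.998×10⁻⁸ = 32.1 kN.

P ≈ 32.1 kN (tensile in the brass)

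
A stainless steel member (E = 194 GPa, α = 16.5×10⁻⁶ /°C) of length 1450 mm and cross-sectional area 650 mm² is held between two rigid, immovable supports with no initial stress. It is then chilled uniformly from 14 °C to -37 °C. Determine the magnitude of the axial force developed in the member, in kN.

Full restraint means ε = 0, so the stress is σ = EαΔT = 194×10³ × 16.5×10⁻⁶ × 51 = 163.3 MPa.
Axial force P = σA = 163.3 × 650 = 106100 N = 106.1 kN, tensile.

P ≈ 106 kN (tensile)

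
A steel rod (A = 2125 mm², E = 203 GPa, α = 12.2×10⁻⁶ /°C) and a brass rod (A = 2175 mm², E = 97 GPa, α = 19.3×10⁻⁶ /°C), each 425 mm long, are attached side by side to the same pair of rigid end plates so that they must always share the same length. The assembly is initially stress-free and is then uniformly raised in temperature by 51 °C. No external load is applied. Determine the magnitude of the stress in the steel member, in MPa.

σ ≈ 24.1 MPa (tensile)

Equilibrium of a rigid end plate with no external load gives equal and opposite internal forces ±P in the two members. Since α_{brass} > α_{steel}, heating drives the brass into compression and the steel into tension.
Equating the net (thermal + elastic) strains gives |α₁ − α₂|·ΔT = P·[1/(A₁E₁) + 1/(A₂E₂)].
|α₁ − α₂|·ΔT = 7.1×10⁻⁶ × 51 = 0.0003621.
1/(A₁E₁) + 1/(A₂E₂) = 1/(2125×203×10³) + 1/(2175×97×10³) = 7.058×10⁻⁹ N⁻¹.
P = 0.0003621 / 7.058×10⁻⁹ = 51300 N = 51.3 kN.
σ_{steel} = P/A₁ = 51300/2125 = 24.14 MPa, tensile.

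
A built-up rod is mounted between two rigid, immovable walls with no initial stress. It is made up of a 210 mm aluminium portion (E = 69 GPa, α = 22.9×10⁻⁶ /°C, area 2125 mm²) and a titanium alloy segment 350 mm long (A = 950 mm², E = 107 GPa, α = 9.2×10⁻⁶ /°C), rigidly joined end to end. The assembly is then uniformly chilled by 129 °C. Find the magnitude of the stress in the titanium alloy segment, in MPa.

If the supports were absent, the total length change would be Σ αᵢΔT Lᵢ = 22.9×10⁻⁶×129×210 + 9.2×10⁻⁶×129×350 = 1.036 mm.
The walls prevent any net length change, so an axial force P (same in every segment) develops. Compatibility: P · Σ Lᵢ/(AᵢEᵢ) = δ_free.
Σ Lᵢ/(AᵢEᵢ) = 210/(2125×69×10³) + 350/(950×107×10³) = 4.875×10⁻⁶ mm/N.
P = 1.036 / 4.875×10⁻⁶ = 212400 N = 212.4 kN, tensile.
σ_{titanium alloy} = P / A = 212400 / 950 = 223.6 MPa.

σ ≈ 224 MPa (tensile)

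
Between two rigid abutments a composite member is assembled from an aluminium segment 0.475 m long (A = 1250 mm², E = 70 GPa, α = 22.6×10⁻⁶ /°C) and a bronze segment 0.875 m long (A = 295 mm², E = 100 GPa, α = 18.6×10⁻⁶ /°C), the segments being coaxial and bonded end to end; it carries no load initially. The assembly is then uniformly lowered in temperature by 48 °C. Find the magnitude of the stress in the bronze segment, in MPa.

Free thermal contraction of the whole bar: Σ αᵢΔT Lᵢ = 22.6×10⁻⁶×48×475 + 18.6×10⁻⁶×48×875 = 1.296 mm.
The walls prevent any net length change, so an axial force P (same in every segment) develops. Compatibility: P · Σ Lᵢ/(AᵢEᵢ) = δ_free.
The series flexibility is Σ Lᵢ/(AᵢEᵢ) = 475/(1250×70×10³) + 875/(295×100×10³) = 3.509×10⁻⁵ mm/N.
So P = 1.296 / 3.509×10⁻⁵ = 36.95 kN, tensile.
σ_{bronze} = P / A = 36950 / 295 = 125.2 MPa.

σ ≈ 125 MPa (tensile)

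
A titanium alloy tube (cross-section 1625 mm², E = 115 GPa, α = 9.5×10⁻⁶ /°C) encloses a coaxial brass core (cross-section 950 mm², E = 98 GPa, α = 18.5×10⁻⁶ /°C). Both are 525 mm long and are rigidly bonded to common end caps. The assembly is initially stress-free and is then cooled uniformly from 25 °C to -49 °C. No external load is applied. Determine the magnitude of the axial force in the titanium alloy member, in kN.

P ≈ 41.4 kN (compressive in the titanium alloy)

Equilibrium of a rigid end plate with no external load gives equal and opposite internal forces ±P in the two members. Since α_{brass} > α_{titanium alloy}, cooling drives the brass into tension and the titanium alloy into compression.
Setting the final lengths equal and cancelling L: (α₁ − α₂)ΔT = P/(A₁E₁) + P/(A₂E₂).
|α₁ − α₂|·ΔT = 9×10⁻⁶ × 74 = 0.000666.
1/(A₁E₁) + 1/(A₂E₂) = 1/(1625×115×10³) + 1/(950×98×10³) = 1.609×10⁻⁸ N⁻¹.
So P = 0.000666 / 1.609×10⁻⁸ = 41.39 kN.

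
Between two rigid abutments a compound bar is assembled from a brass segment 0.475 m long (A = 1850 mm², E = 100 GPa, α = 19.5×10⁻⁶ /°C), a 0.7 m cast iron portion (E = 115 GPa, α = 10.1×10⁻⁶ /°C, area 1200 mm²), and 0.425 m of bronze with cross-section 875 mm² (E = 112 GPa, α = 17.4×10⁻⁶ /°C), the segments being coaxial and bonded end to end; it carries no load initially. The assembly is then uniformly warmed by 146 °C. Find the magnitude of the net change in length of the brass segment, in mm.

If the supports were absent, the total length change would be Σ αᵢΔT Lᵢ = 19.5×10⁻⁶×146×475 + 10.1×10⁻⁶×146×700 + 17.4×10⁻⁶×146×425 = 3.464 mm.
Since the ends are fixed, an axial force P builds up, equal in every segment, with P · Σ Lᵢ/(AᵢEᵢ) = δ_free.
The series flexibility is Σ Lᵢ/(AᵢEᵢ) = 475/(1850×100×10³) + 700/(1200×115×10³) + 425/(875×112×10³) = 1.198×10⁻⁵ mm/N.
So P = 3.464 / 1.198×10⁻⁵ = 289.2 kN, compressive.
For the brass segment, free thermal change = 19.5×10⁻⁶×146×475 = 1.352 mm and elastic change from P = 289200×475/(1850×100×10³) = 0.7427 mm; these oppose, so the net change is 0.61 mm (segment lengthens).

|ΔL| ≈ 0.61 mm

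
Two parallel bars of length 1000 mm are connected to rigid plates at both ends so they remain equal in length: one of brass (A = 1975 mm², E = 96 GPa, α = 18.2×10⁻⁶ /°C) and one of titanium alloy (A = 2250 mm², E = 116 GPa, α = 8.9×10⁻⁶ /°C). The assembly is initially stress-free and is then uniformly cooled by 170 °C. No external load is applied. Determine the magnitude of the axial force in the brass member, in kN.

The brass has the larger α, so on cooling it would change length more than the titanium alloy if both were free. The rigid plates force a common final length, so the brass is put into tension and the titanium alloy into compression, with equal and opposite forces P (no external load).
Setting the final lengths equal and cancelling L: (α₁ − α₂)ΔT = P/(A₁E₁) + P/(A₂E₂).
|α₁ − α₂|·ΔT = 9.3×10⁻⁶ × 170 = 0.001581.
1/(A₁E₁) + 1/(A₂E₂) = 1/(1975×96×10³) + 1/(2250×116×10³) = 9.106×10⁻⁹ N⁻¹.
So P = 0.001581 / 9.106×10⁻⁹ = 173.6 kN.

P ≈ 174 kN (tensile in the brass)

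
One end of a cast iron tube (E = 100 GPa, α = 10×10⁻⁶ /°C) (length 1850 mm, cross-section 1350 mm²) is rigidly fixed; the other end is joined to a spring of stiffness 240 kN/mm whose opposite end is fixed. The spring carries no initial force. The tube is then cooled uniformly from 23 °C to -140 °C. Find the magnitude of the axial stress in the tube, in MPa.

The unrestrained thermal change is αΔT L = 10×10⁻⁶ × 163 × 1850 = 3.015 mm.
Let P be the tensile force in the spring. The tube extends elastically by PL/(AE) and the spring stretches by P/k; together these equal δ_free.
So P = δ_free / [L/(AE) + 1/k] = 3.015 / [ 1850/(1350×100×10³) + 1/(240×10³) ].
P = 3.015 / 1.787×10⁻⁵ = 168700 N.
σ = P/A = 168700/1350 = 125 MPa.

σ ≈ 125 MPa (tensile)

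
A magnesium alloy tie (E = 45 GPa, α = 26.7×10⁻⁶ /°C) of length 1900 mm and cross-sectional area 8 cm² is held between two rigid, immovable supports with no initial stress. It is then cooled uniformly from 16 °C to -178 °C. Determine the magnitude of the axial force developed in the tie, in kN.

The ends cannot move, so σ = EαΔT = 45×10³ × 26.7×10⁻⁶ × 194 = 233.1 MPa.
Axial force P = σA = 233.1 × 800 = 186500 N = 186.5 kN, tensile.

P ≈ 186 kN (tensile)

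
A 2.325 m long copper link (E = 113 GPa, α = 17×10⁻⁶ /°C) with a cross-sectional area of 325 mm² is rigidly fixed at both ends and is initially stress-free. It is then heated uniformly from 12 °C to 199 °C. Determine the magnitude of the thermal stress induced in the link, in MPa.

With length fixed, the mechanical strain must cancel the thermal strain αΔT = 17×10⁻⁶ × 187 = 3179×10⁻⁶.
Hence σ = E·αΔT = 113×10³ × 3179×10⁻⁶ = 359.2 MPa, compressive.

σ ≈ 359 MPa (compressive)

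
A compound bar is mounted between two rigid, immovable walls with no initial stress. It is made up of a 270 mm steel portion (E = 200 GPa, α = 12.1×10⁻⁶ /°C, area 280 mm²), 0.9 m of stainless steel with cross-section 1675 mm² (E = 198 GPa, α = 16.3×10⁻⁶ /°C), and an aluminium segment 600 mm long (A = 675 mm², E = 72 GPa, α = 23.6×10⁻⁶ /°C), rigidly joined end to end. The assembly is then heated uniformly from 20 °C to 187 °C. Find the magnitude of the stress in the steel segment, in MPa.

σ ≈ 963 MPa (compressive)

With the walls removed the bar would change length by δ_free = Σ αᵢΔT Lᵢ = 12.1×10⁻⁶×167×270 + 16.3×10⁻⁶×167×900 + 23.6×10⁻⁶×167×600 = 5.36 mm.
The walls prevent any net length change, so an axial force P (same in every segment) develops. Compatibility: P · Σ Lᵢ/(AᵢEᵢ) = δ_free.
Σ Lᵢ/(AᵢEᵢ) = 270/(280×200×10³) + 900/(1675×198×10³) + 600/(675×72×10³) = 1.988×10⁻⁵ mm/N.
Hence P = δ_free / Σ(L/AE) = 5.36/1.988×10⁻⁵ = 269.6 kN (compressive).
σ_{steel} = P / A = 269600 / 280 = 962.9 MPa.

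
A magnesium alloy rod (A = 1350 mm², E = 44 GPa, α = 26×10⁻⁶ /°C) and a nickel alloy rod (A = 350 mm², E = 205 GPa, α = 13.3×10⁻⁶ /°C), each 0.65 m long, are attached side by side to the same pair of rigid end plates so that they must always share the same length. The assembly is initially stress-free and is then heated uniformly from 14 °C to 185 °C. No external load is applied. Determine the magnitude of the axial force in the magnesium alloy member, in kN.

Equilibrium of a rigid end plate with no external load gives equal and opposite internal forces ±P in the two members. Since α_{magnesium alloy} > α_{nickel alloy}, heating drives the magnesium alloy into compression and the nickel alloy into tension.
Setting the final lengths equal and cancelling L: (α₁ − α₂)ΔT = P/(A₁E₁) + P/(A₂E₂).
|α₁ − α₂|·ΔT = 12.7×10⁻⁶ × 171 = 0.002172.
1/(A₁E₁) + 1/(A₂E₂) = 1/(1350×44×10³) + 1/(350×205×10³) = 3.077×10⁻⁸ N⁻¹.
P = 0.002172 / 3.077×10⁻⁸ = 70570 N = 70.57 kN.

P ≈ 70.6 kN (compressive in the magnesium alloy)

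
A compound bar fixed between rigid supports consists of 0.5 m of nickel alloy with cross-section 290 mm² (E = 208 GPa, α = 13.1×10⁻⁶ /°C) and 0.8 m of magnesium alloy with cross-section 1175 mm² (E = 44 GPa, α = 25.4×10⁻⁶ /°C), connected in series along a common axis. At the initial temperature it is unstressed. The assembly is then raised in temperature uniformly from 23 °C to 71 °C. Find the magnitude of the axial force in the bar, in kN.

If the supports were absent, the total length change would be Σ αᵢΔT Lᵢ = 13.1×10⁻⁶×48×500 + 25.4×10⁻⁶×48×800 = 1.29 mm.
The walls prevent any net length change, so an axial force P (same in every segment) develops. Compatibility: P · Σ Lᵢ/(AᵢEᵢ) = δ_free.
The series flexibility is Σ Lᵢ/(AᵢEᵢ) = 500/(290×208×10³) + 800/(1175×44×10³) = 2.376×10⁻⁵ mm/N.
Hence P = δ_free / Σ(L/AE) = 1.29/2.376×10⁻⁵ = 54.28 kN (compressive).

P ≈ 54.3 kN (compressive)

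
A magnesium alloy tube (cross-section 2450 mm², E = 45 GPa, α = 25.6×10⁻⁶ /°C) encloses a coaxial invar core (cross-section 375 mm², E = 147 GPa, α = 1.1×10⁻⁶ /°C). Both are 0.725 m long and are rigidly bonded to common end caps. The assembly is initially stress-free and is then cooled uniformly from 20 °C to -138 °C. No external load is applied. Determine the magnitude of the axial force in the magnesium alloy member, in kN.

Equilibrium of a rigid end plate with no external load gives equal and opposite internal forces ±P in the two members. Since α_{magnesium alloy} > α_{invar}, cooling drives the magnesium alloy into tension and the invar into compression.
Compatibility of the two members (thermal + elastic change equal): (α₁ − α₂)ΔT = P·[1/(A₁E₁) + 1/(A₂E₂)].
|α₁ − α₂|·ΔT = 24.5×10⁻⁶ × 158 = 0.003871.
1/(A₁E₁) + 1/(A₂E₂) = 1/(2450×45×10³) + 1/(375×147×10³) = 2.721×10⁻⁸ N⁻¹.
So P = 0.003871 / 2.721×10⁻⁸ = 142.3 kN.

P ≈ 142 kN (tensile in the magnesium alloy)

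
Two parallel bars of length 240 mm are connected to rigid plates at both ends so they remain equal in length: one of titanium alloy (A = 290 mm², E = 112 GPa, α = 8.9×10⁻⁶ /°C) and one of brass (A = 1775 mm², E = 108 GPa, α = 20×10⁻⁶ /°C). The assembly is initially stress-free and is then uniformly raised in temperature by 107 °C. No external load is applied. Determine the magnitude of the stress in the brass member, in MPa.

σ ≈ 18.6 MPa (compressive)

The brass has the larger α, so on heating it would change length more than the titanium alloy if both were free. The rigid plates force a common final length, so the brass is put into compression and the titanium alloy into tension, with equal and opposite forces P (no external load).
Equating the net (thermal + elastic) strains gives |α₁ − α₂|·ΔT = P·[1/(A₁E₁) + 1/(A₂E₂)].
|α₁ − α₂|·ΔT = 11.1×10⁻⁶ × 107 = 0.001188.
1/(A₁E₁) + 1/(A₂E₂) = 1/(290×112×10³) + 1/(1775×108×10³) = 3.6×10⁻⁸ N⁻¹.
P = 0.001188 / 3.6×10⁻⁸ = 32990 N = 32.99 kN.
σ_{brass} = P/A₂ = 32990/1775 = 18.58 MPa, compressive.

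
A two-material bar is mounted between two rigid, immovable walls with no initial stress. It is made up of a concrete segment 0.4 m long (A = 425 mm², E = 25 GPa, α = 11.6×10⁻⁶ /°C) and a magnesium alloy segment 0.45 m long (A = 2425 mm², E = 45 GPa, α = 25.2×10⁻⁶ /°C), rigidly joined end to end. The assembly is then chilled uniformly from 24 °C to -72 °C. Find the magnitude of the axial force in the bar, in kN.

P ≈ 36.7 kN (tensile)

With the walls removed the bar would change length by δ_free = Σ αᵢΔT Lᵢ = 11.6×10⁻⁶×96×400 + 25.2×10⁻⁶×96×450 = 1.534 mm.
The rigid supports impose zero overall length change; the single axial force P common to all segments must satisfy P Σ Lᵢ/(AᵢEᵢ) = δ_free.
Σ Lᵢ/(AᵢEᵢ) = 400/(425×25×10³) + 450/(2425×45×10³) = 4.177×10⁻⁵ mm/N.
So P = 1.534 / 4.177×10⁻⁵ = 36.73 kN, tensile.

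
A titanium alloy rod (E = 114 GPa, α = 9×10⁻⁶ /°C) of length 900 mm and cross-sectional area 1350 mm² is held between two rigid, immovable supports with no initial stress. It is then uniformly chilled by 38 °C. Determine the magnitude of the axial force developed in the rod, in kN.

With zero net strain, σ = E·αΔT = 114 GPa × 9×10⁻⁶ × 38 = 38.99 MPa.
P = AEαΔT = 1350 × 114×10³ × 9×10⁻⁶ × 38 = 52.63 kN (tensile).

P ≈ 52.6 kN (tensile)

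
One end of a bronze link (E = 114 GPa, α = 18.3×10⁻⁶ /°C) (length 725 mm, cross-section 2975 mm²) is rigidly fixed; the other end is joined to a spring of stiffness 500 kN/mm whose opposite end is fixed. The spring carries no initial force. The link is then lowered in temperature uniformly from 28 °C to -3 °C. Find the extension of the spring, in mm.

The unrestrained thermal change is αΔT L = 18.3×10⁻⁶ × 31 × 725 = 0.4113 mm.
With a force P in the spring, the elastic change of the link is PL/(AE) and that of the spring is P/k; compatibility requires their sum to equal δ_free.
P [ L/(AE) + 1/k ] = δ_free → P [ 725/(2975×114×10³) + 1/(500×10³) ] = 0.4113.
P = 0.4113 / 4.138×10⁻⁶ = 99400 N.
Spring extension = P/k = 99400/(500×10³) = 0.1988 mm.

δ ≈ 0.199 mm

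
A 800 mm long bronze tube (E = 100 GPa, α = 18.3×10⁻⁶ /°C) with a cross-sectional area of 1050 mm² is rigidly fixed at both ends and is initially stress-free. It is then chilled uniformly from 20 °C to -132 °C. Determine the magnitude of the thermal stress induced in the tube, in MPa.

Because both ends are immovable the net strain is zero, and the suppressed thermal strain is αΔT = 18.3×10⁻⁶ × 152 = 2781.6×10⁻⁶.
The stress required to suppress this strain is σ = Eε = 100×10³ × 2781.6×10⁻⁶ = 278.2 MPa, tensile since the tube is trying to contract.

σ ≈ 278 MPa (tensile)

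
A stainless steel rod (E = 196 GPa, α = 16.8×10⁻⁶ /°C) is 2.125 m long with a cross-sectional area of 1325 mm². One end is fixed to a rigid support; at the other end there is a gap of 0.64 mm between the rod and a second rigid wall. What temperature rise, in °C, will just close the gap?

The gap closes when αΔT L = 0.64 mm, since the rod is still unstressed at that instant.
ΔT = 0.64 / (16.8×10⁻⁶ × 2125) = 17.93 °C.

ΔT ≈ 17.9 °C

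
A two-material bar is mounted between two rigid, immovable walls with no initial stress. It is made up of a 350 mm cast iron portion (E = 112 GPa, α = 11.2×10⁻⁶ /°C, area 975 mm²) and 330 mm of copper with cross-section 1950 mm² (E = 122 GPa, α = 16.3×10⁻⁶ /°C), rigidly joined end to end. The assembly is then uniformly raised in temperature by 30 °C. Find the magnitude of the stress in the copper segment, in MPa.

σ ≈ 31.2 MPa (compressive)

Free thermal expansion of the whole bar: Σ αᵢΔT Lᵢ = 11.2×10⁻⁶×30×350 + 16.3×10⁻⁶×30×330 = 0.279 mm.
The walls prevent any net length change, so an axial force P (same in every segment) develops. Compatibility: P · Σ Lᵢ/(AᵢEᵢ) = δ_free.
The series flexibility is Σ Lᵢ/(AᵢEᵢ) = 350/(975×112×10³) + 330/(1950×122×10³) = 4.592×10⁻⁶ mm/N.
Hence P = δ_free / Σ(L/AE) = 0.279/4.592×10⁻⁶ = 60.75 kN (compressive).
σ_{copper} = P / A = 60750 / 1950 = 31.15 MPa.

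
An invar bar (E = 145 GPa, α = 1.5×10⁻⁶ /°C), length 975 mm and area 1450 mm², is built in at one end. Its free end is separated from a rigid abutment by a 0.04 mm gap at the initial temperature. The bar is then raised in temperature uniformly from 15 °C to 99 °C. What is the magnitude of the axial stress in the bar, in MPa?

σ ≈ 12.3 MPa (compressive)

If the wall were absent the bar would grow by αΔT L = 1.5×10⁻⁶ × 84 × 975 = 0.1229 mm.
The gap closes (δ_free > 0.04 mm) and the wall then resists a further 0.1229 − 0.04 = 0.08285 mm of expansion.
Compatibility: PL/(AE) = 0.08285 mm, so σ = P/A = E × (0.08285/975) = 12.32 MPa.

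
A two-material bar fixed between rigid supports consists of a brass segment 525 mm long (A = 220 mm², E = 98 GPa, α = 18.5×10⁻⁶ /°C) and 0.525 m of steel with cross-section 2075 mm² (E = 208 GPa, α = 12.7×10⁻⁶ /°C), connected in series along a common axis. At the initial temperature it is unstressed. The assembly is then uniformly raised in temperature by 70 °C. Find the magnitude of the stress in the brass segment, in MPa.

σ ≈ 204 MPa (compressive)

With the walls removed the bar would change length by δ_free = Σ αᵢΔT Lᵢ = 18.5×10⁻⁶×70×525 + 12.7×10⁻⁶×70×525 = 1.147 mm.
Since the ends are fixed, an axial force P builds up, equal in every segment, with P · Σ Lᵢ/(AᵢEᵢ) = δ_free.
The series flexibility is Σ Lᵢ/(AᵢEᵢ) = 525/(220×98×10³) + 525/(2075×208×10³) = 2.557×10⁻⁵ mm/N.
P = 1.147 / 2.557×10⁻⁵ = 44850 N = 44.85 kN, compressive.
σ_{brass} = P / A = 44850 / 220 = 203.8 MPa.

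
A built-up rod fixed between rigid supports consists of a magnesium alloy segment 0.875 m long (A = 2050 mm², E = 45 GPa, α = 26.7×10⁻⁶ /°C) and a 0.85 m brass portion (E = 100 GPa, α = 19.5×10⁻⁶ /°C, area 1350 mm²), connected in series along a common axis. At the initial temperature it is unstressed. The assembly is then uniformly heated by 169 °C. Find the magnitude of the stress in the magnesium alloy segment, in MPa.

σ ≈ 209 MPa (compressive)

With the walls removed the bar would change length by δ_free = Σ αᵢΔT Lᵢ = 26.7×10⁻⁶×169×875 + 19.5×10⁻⁶×169×850 = 6.749 mm.
Since the ends are fixed, an axial force P builds up, equal in every segment, with P · Σ Lᵢ/(AᵢEᵢ) = δ_free.
The series flexibility is Σ Lᵢ/(AᵢEᵢ) = 875/(2050×45×10³) + 850/(1350×100×10³) = 1.578×10⁻⁵ mm/N.
P = 6.749 / 1.578×10⁻⁵ = 427700 N = 427.7 kN, compressive.
σ_{magnesium alloy} = P / A = 427700 / 2050 = 208.6 MPa.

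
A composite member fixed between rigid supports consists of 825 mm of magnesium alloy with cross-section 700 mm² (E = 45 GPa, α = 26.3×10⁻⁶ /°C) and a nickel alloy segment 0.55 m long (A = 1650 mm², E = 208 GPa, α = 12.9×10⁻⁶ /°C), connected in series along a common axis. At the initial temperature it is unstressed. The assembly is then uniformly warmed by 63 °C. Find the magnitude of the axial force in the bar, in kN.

With the walls removed the bar would change length by δ_free = Σ αᵢΔT Lᵢ = 26.3×10⁻⁶×63×825 + 12.9×10⁻⁶×63×550 = 1.814 mm.
Since the ends are fixed, an axial force P builds up, equal in every segment, with P · Σ Lᵢ/(AᵢEᵢ) = δ_free.
Σ Lᵢ/(AᵢEᵢ) = 825/(700×45×10³) + 550/(1650×208×10³) = 2.779×10⁻⁵ mm/N.
So P = 1.814 / 2.779×10⁻⁵ = 65.27 kN, compressive.

P ≈ 65.3 kN (compressive)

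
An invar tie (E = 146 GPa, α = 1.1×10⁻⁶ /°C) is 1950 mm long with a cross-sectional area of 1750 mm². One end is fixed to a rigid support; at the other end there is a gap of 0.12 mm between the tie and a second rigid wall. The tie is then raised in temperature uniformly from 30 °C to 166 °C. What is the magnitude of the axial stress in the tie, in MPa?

σ ≈ 12.9 MPa (compressive)

If the wall were absent the tie would grow by αΔT L = 1.1×10⁻⁶ × 136 × 1950 = 0.2917 mm.
The gap closes (δ_free > 0.12 mm) and the wall then resists a further 0.2917 − 0.12 = 0.1717 mm of expansion.
That suppressed elongation corresponds to σ = E·Δ/L = 146×10³ × 0.1717/1950 = 12.86 MPa.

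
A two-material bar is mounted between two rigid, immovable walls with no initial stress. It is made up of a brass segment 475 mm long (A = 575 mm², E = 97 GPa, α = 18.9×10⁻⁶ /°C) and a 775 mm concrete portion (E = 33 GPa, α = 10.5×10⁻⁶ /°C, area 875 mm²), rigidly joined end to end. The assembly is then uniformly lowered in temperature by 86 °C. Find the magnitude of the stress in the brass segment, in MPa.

σ ≈ 72.4 MPa (tensile)

With the walls removed the bar would change length by δ_free = Σ αᵢΔT Lᵢ = 18.9×10⁻⁶×86×475 + 10.5×10⁻⁶×86×775 = 1.472 mm.
The rigid supports impose zero overall length change; the single axial force P common to all segments must satisfy P Σ Lᵢ/(AᵢEᵢ) = δ_free.
Σ Lᵢ/(AᵢEᵢ) = 475/(575×97×10³) + 775/(875×33×10³) = 3.536×10⁻⁵ mm/N.
So P = 1.472 / 3.536×10⁻⁵ = 41.63 kN, tensile.
σ_{brass} = P / A = 41630 / 575 = 72.4 MPa.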